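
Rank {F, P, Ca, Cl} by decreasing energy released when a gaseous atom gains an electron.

Cl > F > P > Ca

Atoms with high Z_eff and room in the valence shell (especially the halogens) have the most exothermic electron affinities.
Neither a single period nor a single group — weigh both effects.
P > Ca: both effects reinforce here, so P is clearly the higher of the two.
F > P: both effects reinforce here, so F is clearly the higher of the two.
Cl > F: this pair runs against the simple trend — see the exception note.
Note the exception: Cl has a higher electron affinity than F, contrary to the simple trend — F's small 2p subshell makes the incoming electron feel strong e⁻–e⁻ repulsion, so Cl actually releases more energy on gaining an electron.
Approximate values (kJ/mol): F 328, P 72, Cl 349, Ca 2.
So from highest to lowest: Cl > F > P > Ca.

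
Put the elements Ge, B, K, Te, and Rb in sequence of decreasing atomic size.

Rb > K > Te > Ge > B

B is in period 2, group 13; K is in period 4, group 1; Ge is in period 4, group 14; Rb is in period 5, group 1; Te is in period 5, group 16.
Atomic radius shrinks across a period as nuclear charge pulls the same shell inward, and grows down a group as new shells are added.
Neither a single period nor a single group — weigh both effects.
Ge > B: period and group pull opposite ways; the down-group shift dominates (121 vs 85 pm).
Te > Ge: period and group pull opposite ways; the down-group shift dominates (136 vs 121 pm).
K > Te: period and group pull opposite ways; the across-period shift dominates (196 vs 136 pm).
Rb > K: Rb sits below K in group 1, so the down-group effect alone puts Rb larger.
For reference (pm): B 85, K 196, Ge 121, Rb 210, Te 136.
So from largest to smallest: Rb > K > Te > Ge > B.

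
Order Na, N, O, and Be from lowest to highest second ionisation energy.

The second ionization energy removes an electron from the +1 ion. For each element: Na⁺ is the bare [Ne] core; N⁺ still has 4 valence electrons; O⁺ still has 5 valence electrons; Be⁺ still has 1 valence electron.
Pulling an electron out of a noble-gas core costs far more than removing a remaining valence electron, so Na sits at the high end of IE_2.
Valence configurations: N⁺ [He]2s²2p², O⁺ [He]2s²2p³, Be⁺ [He]2s¹.
The numbers (kJ/mol): Na 4562, N 2856, O 3388, Be 1757.
Hence IE_2: Be < N < O < Na.

Be < N < O < Na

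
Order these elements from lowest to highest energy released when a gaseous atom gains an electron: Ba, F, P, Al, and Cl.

Electron affinity generally becomes more exothermic across a period toward the halogens and less exothermic down a group.
Neither a single period nor a single group — weigh both effects.
Al > Ba: both effects reinforce here, so Al is clearly the higher of the two.
P > Al: P lies to the right of Al in period 3, so the across-period effect alone puts P higher.
F > P: both effects reinforce here, so F is clearly the higher of the two.
Cl > F: this pair runs against the simple trend — see the exception note.
Note the exception: Cl has a higher electron affinity than F, contrary to the simple trend — F's small 2p subshell makes the incoming electron feel strong e⁻–e⁻ repulsion, so Cl actually releases more energy on gaining an electron.
For reference (kJ/mol): F 328, Al 42, P 72, Cl 349, Ba 14.
So from lowest to highest: Ba < Al < P < F < Cl.

Ba, Al, P, F, Cl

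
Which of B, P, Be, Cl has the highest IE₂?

B

The second ionization energy removes an electron from the +1 ion. For each element: B⁺ still has 2 valence electrons; P⁺ still has 4 valence electrons; Be⁺ still has 1 valence electron; Cl⁺ still has 6 valence electrons.
All are still removing valence electrons, so compare the +1 ions as you would atoms: IE_2 generally rises across a period (higher Z_eff) and falls down a group (larger shell), subject to the usual subshell exceptions.
Valence configurations: B⁺ [He]2s², P⁺ [Ne]3s²3p², Be⁺ [He]2s¹, Cl⁺ [Ne]3s²3p⁴.
Tabulated IE_2 (kJ/mol): B 2427, P 1907, Be 1757, Cl 2298.
Overall IE_2 order: Be < P < Cl < B.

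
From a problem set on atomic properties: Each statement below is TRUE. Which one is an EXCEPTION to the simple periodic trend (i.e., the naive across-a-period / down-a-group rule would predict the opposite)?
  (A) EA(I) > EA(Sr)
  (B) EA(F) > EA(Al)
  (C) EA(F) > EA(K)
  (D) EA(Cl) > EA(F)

(D)

The general trend: electron affinity increases across a period and decreases down a group.
(A) I (period 5, group 17) vs Sr (period 5, group 2): the stated order agrees with the simple trend.
(B) F (period 2, group 17) vs Al (period 3, group 13): the stated order agrees with the simple trend.
(C) F (period 2, group 17) vs K (period 4, group 1): the stated order agrees with the simple trend.
(D) Cl (period 3, group 17) vs F (period 2, group 17): the stated order contradicts the simple trend.
The exception is (D): F's small 2p subshell makes the incoming electron feel strong e⁻–e⁻ repulsion, so Cl actually releases more energy on gaining an electron.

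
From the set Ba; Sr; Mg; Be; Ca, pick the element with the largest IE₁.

Be

Be is in period 2, group 2; Mg is in period 3, group 2; Ca is in period 4, group 2; Sr is in period 5, group 2; Ba is in period 6, group 2.
Across a period the outer electron is held more tightly (higher IE₁); down a group it sits in a higher shell, more shielded, and comes off more easily.
All are in group 2, so first ionization energy increases up the group.
The largest IE₁ among these belongs to Be.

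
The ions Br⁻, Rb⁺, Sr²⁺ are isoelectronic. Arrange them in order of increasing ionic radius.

All of these have 36 electrons, so size is governed by nuclear charge alone: the more protons, the stronger the pull on the same electron cloud, and the smaller the ion.
Nuclear charges: Sr²⁺ (Z=38), Rb⁺ (Z=37), Br⁻ (Z=35).
Smallest to largest: Sr²⁺ < Rb⁺ < Br⁻.

Sr²⁺ < Rb⁺ < Br⁻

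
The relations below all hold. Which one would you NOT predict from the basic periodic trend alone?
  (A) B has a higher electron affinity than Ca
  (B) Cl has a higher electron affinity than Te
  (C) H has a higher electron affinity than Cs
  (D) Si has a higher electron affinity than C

(D)

The general trend: electron affinity increases across a period and decreases down a group.
(A) B (period 2, group 13) vs Ca (period 4, group 2): the stated order agrees with the simple trend.
(B) Cl (period 3, group 17) vs Te (period 5, group 16): the stated order agrees with the simple trend.
(C) H (period 1, group 1) vs Cs (period 6, group 1): the stated order agrees with the simple trend.
(D) Si (period 3, group 14) vs C (period 2, group 14): the stated order contradicts the simple trend.
The exception is (D): Si's larger, more diffuse 3p orbitals accept an added electron slightly more readily than C's compact 2p.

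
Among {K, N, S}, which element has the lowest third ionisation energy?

S

Consider each +2 ion: K²⁺ is already 1 electron into the core; N²⁺ still has 3 valence electrons; S²⁺ still has 4 valence electrons.
Usually core removal costs more than valence removal, but here the competition is close: a tightly held n=2 valence electron can cost more to remove than an n=3 core electron, so the actual values have to decide it.
Valence configurations: N²⁺ [He]2s²2p¹, S²⁺ [Ne]3s²3p².
The numbers (kJ/mol): K 4420, N 4578, S 3357.
So the third ionization energies run S < K < N.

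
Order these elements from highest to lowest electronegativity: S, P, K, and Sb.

S > P > Sb > K

P is in period 3, group 15; S is in period 3, group 16; K is in period 4, group 1; Sb is in period 5, group 15.
Smaller atoms with higher effective nuclear charge are more electronegative.
Here both period and group differ, so the two effects have to be weighed against each other.
Sb > K: the two effects oppose for this pair; the across-period effect wins (2.05 vs 0.82).
P > Sb: they share group 15; the group trend gives P the larger value.
S > P: both are in period 3; the period trend gives S the larger value.
Tabulated electronegativity (Pauling): P 2.19, S 2.58, K 0.82, Sb 2.05.
So from highest to lowest: S > P > Sb > K.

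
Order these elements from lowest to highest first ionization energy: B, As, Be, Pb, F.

Pb, B, Be, As, F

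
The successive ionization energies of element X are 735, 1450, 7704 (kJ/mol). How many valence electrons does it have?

2

Look for the largest jump between consecutive ionization energies: IE3/IE2 ≈ 5.3, far larger than any earlier ratio.
That jump marks the point where a core electron is being removed. So the atom has 2 valence electrons.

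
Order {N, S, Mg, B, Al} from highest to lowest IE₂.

IE_2 is the cost of taking one more electron from the +1 cation: N⁺ still has 4 valence electrons; S⁺ still has 5 valence electrons; Mg⁺ still has 1 valence electron; B⁺ still has 2 valence electrons; Al⁺ still has 2 valence electrons.
All are still removing valence electrons, so compare the +1 ions as you would atoms: IE_2 generally rises across a period (higher Z_eff) and falls down a group (larger shell), subject to the usual subshell exceptions.
Valence configurations: N⁺ [He]2s²2p², S⁺ [Ne]3s²3p³, Mg⁺ [Ne]3s¹, B⁺ [He]2s², Al⁺ [Ne]3s².
Tabulated IE_2 (kJ/mol): N 2856, S 2252, Mg 1451, B 2427, Al 1817.
Overall IE_2 order: Mg < Al < S < B < N.

N > B > S > Al > Mg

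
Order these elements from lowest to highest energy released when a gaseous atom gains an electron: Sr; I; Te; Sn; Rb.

Sr, Rb, Sn, Te, I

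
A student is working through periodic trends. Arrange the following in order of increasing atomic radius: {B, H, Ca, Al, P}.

H is in period 1, group 1; B is in period 2, group 13; Al is in period 3, group 13; P is in period 3, group 15; Ca is in period 4, group 2.
Atomic radius shrinks across a period as nuclear charge pulls the same shell inward, and grows down a group as new shells are added.
Here both period and group differ, so the two effects have to be weighed against each other.
B > H: period and group pull opposite ways; the down-group shift dominates (85 vs 32 pm).
P > B: period and group pull opposite ways; the down-group shift dominates (111 vs 85 pm).
Al > P: both are in period 3; the period trend gives Al the larger value.
Ca > Al: both effects reinforce here, so Ca is clearly the larger of the two.
For reference (pm): H 32, B 85, Al 126, P 111, Ca 171.
So from smallest to largest: H < B < P < Al < Ca.

H < B < P < Al < Ca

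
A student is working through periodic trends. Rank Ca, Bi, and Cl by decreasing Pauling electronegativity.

Cl is in period 3, group 17; Ca is in period 4, group 2; Bi is in period 6, group 15.
EN rises left→right (higher Z_eff, smaller atoms) and falls top→bottom (larger, more shielded atoms).
Here both period and group differ, so the two effects have to be weighed against each other.
Bi > Ca: period and group pull opposite ways; the across-period shift dominates (2.02 vs 1.00).
Cl > Bi: relative to Bi, both the across-period and down-group shifts push Cl's electronegativity up.
Approximate values (Pauling): Cl 3.16, Ca 1.00, Bi 2.02.
So from highest to lowest: Cl > Bi > Ca.

Cl, Bi, Ca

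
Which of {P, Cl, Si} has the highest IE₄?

Cl

After 3 electrons have been removed, what remains? P³⁺ still has 2 valence electrons; Cl³⁺ still has 4 valence electrons; Si³⁺ still has 1 valence electron.
All are still removing valence electrons, so compare the +3 ions as you would atoms: IE_4 generally rises across a period (higher Z_eff) and falls down a group (larger shell), subject to the usual subshell exceptions.
Valence configurations: P³⁺ [Ne]3s², Cl³⁺ [Ne]3s²3p², Si³⁺ [Ne]3s¹.
The numbers (kJ/mol): P 4964, Cl 5159, Si 4356.
Hence IE_4: Si < P < Cl.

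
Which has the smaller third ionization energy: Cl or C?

The third ionization energy removes an electron from the +2 ion. For each element: Cl²⁺ still has 5 valence electrons; C²⁺ still has 2 valence electrons.
All are still removing valence electrons, so compare the +2 ions as you would atoms: IE_3 generally rises across a period (higher Z_eff) and falls down a group (larger shell), subject to the usual subshell exceptions.
Valence configurations: Cl²⁺ [Ne]3s²3p³, C²⁺ [He]2s².
Approximate IE_3 values (kJ/mol): Cl 3822, C 4620.
Hence IE_3: Cl < C.

Cl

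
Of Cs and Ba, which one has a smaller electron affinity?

Ba

Adding an electron releases more energy for atoms nearer the top right (short of the noble gases).
All lie in period 6; the across-period trend (electron affinity increases left to right) applies, with the exception below.
Note the exception: Cs has a higher electron affinity than Ba, contrary to the simple trend — adding an electron to Ba (ns²) has to open a new, higher-energy np subshell, which is unfavourable.
Tabulated electron affinity (kJ/mol): Cs 46, Ba 14.
So Ba has the smaller electron affinity (Ba < Cs).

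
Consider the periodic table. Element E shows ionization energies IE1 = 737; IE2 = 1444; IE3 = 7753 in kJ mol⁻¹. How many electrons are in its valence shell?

Look for the largest jump between consecutive ionization energies: IE3/IE2 ≈ 5.4, far larger than any earlier ratio.
That jump marks the point where a core electron is being removed. So the atom has 2 valence electrons.

2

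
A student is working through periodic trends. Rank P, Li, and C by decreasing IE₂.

The second ionization energy removes an electron from the +1 ion. For each element: P⁺ still has 4 valence electrons; Li⁺ is the bare [He] core; C⁺ still has 3 valence electrons.
Breaking into a closed-shell core is much more expensive than removing a leftover valence electron — Li has the largest IE_2 here.
Valence configurations: P⁺ [Ne]3s²3p², C⁺ [He]2s²2p¹.
Tabulated IE_2 (kJ/mol): P 1907, Li 7298, C 2353.
So the second ionization energies run P < C < Li.

Li > C > P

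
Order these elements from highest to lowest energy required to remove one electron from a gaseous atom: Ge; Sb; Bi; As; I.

Ge is in period 4, group 14; As is in period 4, group 15; Sb is in period 5, group 15; I is in period 5, group 17; Bi is in period 6, group 15.
Removing the outermost electron gets harder across a period and easier down a group.
These span different periods and groups, so the two trends combine.
Ge > Bi: period and group pull opposite ways; the down-group shift dominates (762 vs 703 kJ/mol).
Sb > Ge: period and group pull opposite ways; the across-period shift dominates (831 vs 762 kJ/mol).
As > Sb: they share group 15; the group trend gives As the larger value.
I > As: period and group pull opposite ways; the across-period shift dominates (1008 vs 947 kJ/mol).
Approximate values (kJ/mol): Ge 762, As 947, Sb 831, I 1008, Bi 703.
So from highest to lowest: I > As > Sb > Ge > Bi.

I > As > Sb > Ge > Bi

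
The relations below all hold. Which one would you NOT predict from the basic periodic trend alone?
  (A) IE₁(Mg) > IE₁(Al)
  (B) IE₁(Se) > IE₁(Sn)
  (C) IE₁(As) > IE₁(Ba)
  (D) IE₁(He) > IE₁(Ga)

(A)

The general trend: IE₁ increases across a period and decreases down a group.
(A) Mg (period 3, group 2) vs Al (period 3, group 13): the stated order contradicts the simple trend.
(B) Se (period 4, group 16) vs Sn (period 5, group 14): the stated order agrees with the simple trend.
(C) As (period 4, group 15) vs Ba (period 6, group 2): the stated order agrees with the simple trend.
(D) He (period 1, group 18) vs Ga (period 4, group 13): the stated order agrees with the simple trend.
The exception is (A): Al's single 3p electron is easier to remove than one from Mg's filled 3s².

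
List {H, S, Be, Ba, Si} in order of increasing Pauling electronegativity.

Smaller atoms with higher effective nuclear charge are more electronegative.
Here both period and group differ, so the two effects have to be weighed against each other.
Be > Ba: Be sits above Ba in group 2, so the down-group effect alone puts Be higher.
Si > Be: period and group pull opposite ways; the across-period shift dominates (1.90 vs 1.57).
H > Si: the two effects oppose for this pair; the down-group effect wins (2.20 vs 1.90).
S > H: period and group pull opposite ways; the across-period shift dominates (2.58 vs 2.20).
For reference (Pauling): H 2.20, Be 1.57, Si 1.90, S 2.58, Ba 0.89.
So from lowest to highest: Ba < Be < Si < H < S.

Ba, Be, Si, H, S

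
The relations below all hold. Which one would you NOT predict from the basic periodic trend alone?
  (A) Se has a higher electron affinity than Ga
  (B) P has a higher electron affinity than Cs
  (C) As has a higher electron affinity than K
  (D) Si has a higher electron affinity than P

(D)

The general trend: electron affinity increases across a period and decreases down a group.
(A) Se (period 4, group 16) vs Ga (period 4, group 13): the stated order agrees with the simple trend.
(B) P (period 3, group 15) vs Cs (period 6, group 1): the stated order agrees with the simple trend.
(C) As (period 4, group 15) vs K (period 4, group 1): the stated order agrees with the simple trend.
(D) Si (period 3, group 14) vs P (period 3, group 15): the stated order contradicts the simple trend.
The exception is (D): adding an electron to P's half-filled 3p³ is unfavourable, so Si (3p²) has the more exothermic EA.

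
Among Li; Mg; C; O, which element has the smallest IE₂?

Mg

Consider each +1 ion: Li⁺ is the bare [He] core; Mg⁺ still has 1 valence electron; C⁺ still has 3 valence electrons; O⁺ still has 5 valence electrons.
Core electrons are held far more tightly than valence electrons, so Li tops the IE_2 order.
Valence configurations: Mg⁺ [Ne]3s¹, C⁺ [He]2s²2p¹, O⁺ [He]2s²2p³.
The numbers (kJ/mol): Li 7298, Mg 1451, C 2353, O 3388.
So the second ionization energies run Mg < C < O < Li.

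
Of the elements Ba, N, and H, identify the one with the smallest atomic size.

H

H is in period 1, group 1; N is in period 2, group 15; Ba is in period 6, group 2.
Across a period the added protons contract the valence shell; down a group each new principal shell makes the atom larger.
These span different periods and groups, so the two trends combine.
N > H: the two effects oppose for this pair; the down-group effect wins (71 vs 32 pm).
Ba > N: relative to N, both the across-period and down-group shifts push Ba's atomic radius up.
Approximate values (pm): H 32, N 71, Ba 196.
The smallest atomic size among these belongs to H.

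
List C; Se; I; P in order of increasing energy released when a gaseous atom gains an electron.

P < C < Se < I

C is in period 2, group 14; P is in period 3, group 15; Se is in period 4, group 16; I is in period 5, group 17.
Atoms with high Z_eff and room in the valence shell (especially the halogens) have the most exothermic electron affinities.
These sit on a diagonal, where the across-period and down-group effects partly cancel.
C > P: period and group pull opposite ways; the down-group shift dominates (122 vs 72 kJ/mol).
Se > C: the two effects oppose for this pair; the across-period effect wins (195 vs 122 kJ/mol).
I > Se: the two effects oppose for this pair; the across-period effect wins (295 vs 195 kJ/mol).
Approximate values (kJ/mol): C 122, P 72, Se 195, I 295.
So from lowest to highest: P < C < Se < I.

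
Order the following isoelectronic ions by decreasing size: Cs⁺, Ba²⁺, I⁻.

I⁻ > Cs⁺ > Ba²⁺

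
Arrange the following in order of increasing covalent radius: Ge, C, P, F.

F < C < P < Ge

Moving right in a period, electrons are added to the same shell under a stronger nuclear pull, so atoms get smaller; moving down, a new shell is opened and atoms get larger.
Neither a single period nor a single group — weigh both effects.
C > F: C lies to the left of F in period 2, so the across-period effect alone puts C larger.
P > C: period and group pull opposite ways; the down-group shift dominates (111 vs 75 pm).
Ge > P: relative to P, both the across-period and down-group shifts push Ge's atomic radius up.
Tabulated atomic radius (pm): C 75, F 64, P 111, Ge 121.
So from smallest to largest: F < C < P < Ge.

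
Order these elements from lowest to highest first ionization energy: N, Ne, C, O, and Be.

Be is in period 2, group 2; C is in period 2, group 14; N is in period 2, group 15; O is in period 2, group 16; Ne is in period 2, group 18.
IE₁ increases left→right with effective nuclear charge and decreases top→bottom as the valence shell moves farther out.
All lie in period 2; the across-period trend (first ionization energy increases left to right) applies, with the exception below.
Note the exception: N has a higher first ionization energy than O, contrary to the simple trend — pairing an electron in O's 2p⁴ costs repulsion energy, so O ionizes more easily than half-filled N (2p³).
Approximate values (kJ/mol): Be 900, C 1086, N 1402, O 1314, Ne 2081.
So from lowest to highest: Be < C < O < N < Ne.

Be < C < O < N < Ne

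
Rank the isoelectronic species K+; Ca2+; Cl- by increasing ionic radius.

Ca2+, K+, Cl-

All of these have 18 electrons, so size is governed by nuclear charge alone: the more protons, the stronger the pull on the same electron cloud, and the smaller the ion.
Nuclear charges: Ca2+ (Z=20), K+ (Z=19), Cl- (Z=17).
Smallest to largest: Ca2+ < K+ < Cl-.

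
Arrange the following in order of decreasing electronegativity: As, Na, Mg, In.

As > In > Mg > Na

Na is in period 3, group 1; Mg is in period 3, group 2; As is in period 4, group 15; In is in period 5, group 13.
Atoms toward the upper right of the periodic table pull bonding electrons most strongly.
These span different periods and groups, so the two trends combine.
Mg > Na: Mg lies to the right of Na in period 3, so the across-period effect alone puts Mg higher.
In > Mg: period and group pull opposite ways; the across-period shift dominates (1.78 vs 1.31).
As > In: relative to In, both the across-period and down-group shifts push As's electronegativity up.
Tabulated electronegativity (Pauling): Na 0.93, Mg 1.31, As 2.18, In 1.78.
So from highest to lowest: As > In > Mg > Na.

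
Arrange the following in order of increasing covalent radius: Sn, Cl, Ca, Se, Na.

Cl < Se < Sn < Na < Ca

Na is in period 3, group 1; Cl is in period 3, group 17; Ca is in period 4, group 2; Se is in period 4, group 16; Sn is in period 5, group 14.
Moving right in a period, electrons are added to the same shell under a stronger nuclear pull, so atoms get smaller; moving down, a new shell is opened and atoms get larger.
These span different periods and groups, so the two trends combine.
Se > Cl: relative to Cl, both the across-period and down-group shifts push Se's atomic radius up.
Sn > Se: both effects reinforce here, so Sn is clearly the larger of the two.
Na > Sn: period and group pull opposite ways; the across-period shift dominates (155 vs 140 pm).
Ca > Na: period and group pull opposite ways; the down-group shift dominates (171 vs 155 pm).
For reference (pm): Na 155, Cl 99, Ca 171, Se 116, Sn 140.
So from smallest to largest: Cl < Se < Sn < Na < Ca.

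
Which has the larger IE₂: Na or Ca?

Consider each +1 ion: Na⁺ is the bare [Ne] core; Ca⁺ still has 1 valence electron.
Core electrons are held far more tightly than valence electrons, so Na tops the IE_2 order.
Approximate IE_2 values (kJ/mol): Na 4562, Ca 1145.
Putting it together, IE_2: Ca < Na.

Na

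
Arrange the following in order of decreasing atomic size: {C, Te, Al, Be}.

Be is in period 2, group 2; C is in period 2, group 14; Al is in period 3, group 13; Te is in period 5, group 16.
Atomic radius shrinks across a period as nuclear charge pulls the same shell inward, and grows down a group as new shells are added.
Neither a single period nor a single group — weigh both effects.
Be > C: Be lies to the left of C in period 2, so the across-period effect alone puts Be larger.
Al > Be: period and group pull opposite ways; the down-group shift dominates (126 vs 102 pm).
Te > Al: the two effects oppose for this pair; the down-group effect wins (136 vs 126 pm).
Tabulated atomic radius (pm): Be 102, C 75, Al 126, Te 136.
So from largest to smallest: Te > Al > Be > C.

Te > Al > Be > C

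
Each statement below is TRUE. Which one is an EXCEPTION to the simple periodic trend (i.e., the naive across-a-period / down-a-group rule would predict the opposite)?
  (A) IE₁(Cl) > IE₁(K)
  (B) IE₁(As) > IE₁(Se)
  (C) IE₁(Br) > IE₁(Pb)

(B)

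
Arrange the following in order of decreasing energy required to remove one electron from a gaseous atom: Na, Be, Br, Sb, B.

Br > Be > Sb > B > Na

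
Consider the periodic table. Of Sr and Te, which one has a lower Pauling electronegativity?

Sr

Sr is in period 5, group 2; Te is in period 5, group 16.
Electronegativity increases across a period and decreases down a group, tracking effective nuclear charge and atomic size.
All lie in period 5, so electronegativity increases left to right.
So Sr has the lower Pauling electronegativity (Sr < Te).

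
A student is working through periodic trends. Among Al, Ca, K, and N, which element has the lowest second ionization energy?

Ca

IE_2 is the cost of taking one more electron from the +1 cation: Al⁺ still has 2 valence electrons; Ca⁺ still has 1 valence electron; K⁺ is the bare [Ar] core; N⁺ still has 4 valence electrons.
Breaking into a closed-shell core is much more expensive than removing a leftover valence electron — K has the largest IE_2 here.
Valence configurations: Al⁺ [Ne]3s², Ca⁺ [Ar]4s¹, N⁺ [He]2s²2p².
The numbers (kJ/mol): Al 1817, Ca 1145, K 3052, N 2856.
Hence IE_2: Ca < Al < N < K.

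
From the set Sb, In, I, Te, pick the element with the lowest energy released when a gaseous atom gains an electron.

In

In is in period 5, group 13; Sb is in period 5, group 15; Te is in period 5, group 16; I is in period 5, group 17.
Electron affinity generally becomes more exothermic across a period toward the halogens and less exothermic down a group.
All lie in period 5, so electron affinity increases left to right.
The lowest energy released when a gaseous atom gains an electron among these belongs to In.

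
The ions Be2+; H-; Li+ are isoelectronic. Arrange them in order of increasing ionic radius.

All of these have 2 electrons, so size is governed by nuclear charge alone: the more protons, the stronger the pull on the same electron cloud, and the smaller the ion.
Nuclear charges: Be2+ (Z=4), Li+ (Z=3), H- (Z=1).
Smallest to largest: Be2+ < Li+ < H-.

Be2+ < Li+ < H-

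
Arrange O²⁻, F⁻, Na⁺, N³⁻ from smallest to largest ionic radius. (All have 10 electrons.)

Na⁺ < F⁻ < O²⁻ < N³⁻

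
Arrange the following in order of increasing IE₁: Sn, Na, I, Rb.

Rb < Na < Sn < I

Na is in period 3, group 1; Rb is in period 5, group 1; Sn is in period 5, group 14; I is in period 5, group 17.
First ionization energy rises across a period (greater Z_eff holds electrons more tightly) and falls down a group (valence electrons are farther from the nucleus).
Here both period and group differ, so the two effects have to be weighed against each other.
Na > Rb: Na sits above Rb in group 1, so the down-group effect alone puts Na higher.
Sn > Na: period and group pull opposite ways; the across-period shift dominates (709 vs 496 kJ/mol).
I > Sn: both are in period 5; the period trend gives I the larger value.
For reference (kJ/mol): Na 496, Rb 403, Sn 709, I 1008.
So from lowest to highest: Rb < Na < Sn < I.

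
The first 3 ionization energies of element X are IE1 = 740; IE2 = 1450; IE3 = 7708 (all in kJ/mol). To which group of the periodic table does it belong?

Group 2

Look for the largest jump between consecutive ionization energies: IE3/IE2 ≈ 5.3, far larger than any earlier ratio.
That jump marks the point where a core electron is being removed. So the atom has 2 valence electrons.
A main-group element with 2 valence electrons is in group 2.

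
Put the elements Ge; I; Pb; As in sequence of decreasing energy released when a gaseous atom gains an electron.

Ge is in period 4, group 14; As is in period 4, group 15; I is in period 5, group 17; Pb is in period 6, group 14.
EA tends to increase across a period and decrease down a group, though the pattern is less regular than for IE or radius.
Here both period and group differ, so the two effects have to be weighed against each other.
As > Pb: both effects reinforce here, so As is clearly the higher of the two.
Ge > As: this pair runs against the simple trend — see the exception note.
I > Ge: the two effects oppose for this pair; the across-period effect wins (295 vs 119 kJ/mol).
Note the exception: Ge has a higher electron affinity than As, contrary to the simple trend — adding an electron to As's half-filled 4p³ is unfavourable, so Ge (4p²) has the more exothermic EA.
Tabulated electron affinity (kJ/mol): Ge 119, As 78, I 295, Pb 35.
So from highest to lowest: I > Ge > As > Pb.

I > Ge > As > Pb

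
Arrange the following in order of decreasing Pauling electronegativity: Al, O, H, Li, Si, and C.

Atoms toward the upper right of the periodic table pull bonding electrons most strongly.
Neither a single period nor a single group — weigh both effects.
Al > Li: the two effects oppose for this pair; the across-period effect wins (1.61 vs 0.98).
Si > Al: Si lies to the right of Al in period 3, so the across-period effect alone puts Si higher.
H > Si: the two effects oppose for this pair; the down-group effect wins (2.20 vs 1.90).
C > H: the two effects oppose for this pair; the across-period effect wins (2.55 vs 2.20).
O > C: both are in period 2; the period trend gives O the larger value.
Tabulated electronegativity (Pauling): H 2.20, Li 0.98, C 2.55, O 3.44, Al 1.61, Si 1.90.
So from highest to lowest: O > C > H > Si > Al > Li.

O, C, H, Si, Al, Li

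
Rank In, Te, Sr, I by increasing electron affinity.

Sr, In, Te, I

Sr is in period 5, group 2; In is in period 5, group 13; Te is in period 5, group 16; I is in period 5, group 17.
Atoms with high Z_eff and room in the valence shell (especially the halogens) have the most exothermic electron affinities.
All lie in period 5, so electron affinity increases left to right.
So from lowest to highest: Sr < In < Te < I.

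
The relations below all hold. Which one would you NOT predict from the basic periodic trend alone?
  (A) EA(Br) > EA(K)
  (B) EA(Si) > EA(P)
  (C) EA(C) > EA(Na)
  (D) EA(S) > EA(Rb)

The general trend: electron affinity increases across a period and decreases down a group.
(A) Br (period 4, group 17) vs K (period 4, group 1): the stated order agrees with the simple trend.
(B) Si (period 3, group 14) vs P (period 3, group 15): the stated order contradicts the simple trend.
(C) C (period 2, group 14) vs Na (period 3, group 1): the stated order agrees with the simple trend.
(D) S (period 3, group 16) vs Rb (period 5, group 1): the stated order agrees with the simple trend.
The exception is (B): adding an electron to P's half-filled 3p³ is unfavourable, so Si (3p²) has the more exothermic EA.

(B)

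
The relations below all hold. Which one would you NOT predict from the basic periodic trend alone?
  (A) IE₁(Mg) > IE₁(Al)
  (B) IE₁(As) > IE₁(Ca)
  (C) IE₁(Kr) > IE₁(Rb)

The general trend: first ionization energy increases across a period and decreases down a group.
(A) Mg (period 3, group 2) vs Al (period 3, group 13): the stated order contradicts the simple trend.
(B) As (period 4, group 15) vs Ca (period 4, group 2): the stated order agrees with the simple trend.
(C) Kr (period 4, group 18) vs Rb (period 5, group 1): the stated order agrees with the simple trend.
The exception is (A): Al's single 3p electron is easier to remove than one from Mg's filled 3s².

(A)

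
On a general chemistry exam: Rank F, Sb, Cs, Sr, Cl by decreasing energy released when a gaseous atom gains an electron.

F is in period 2, group 17; Cl is in period 3, group 17; Sr is in period 5, group 2; Sb is in period 5, group 15; Cs is in period 6, group 1.
EA tends to increase across a period and decrease down a group, though the pattern is less regular than for IE or radius.
These span different periods and groups, so the two trends combine.
Cs > Sr: this pair runs against the simple trend — see the exception note.
Sb > Cs: both effects reinforce here, so Sb is clearly the higher of the two.
F > Sb: both effects reinforce here, so F is clearly the higher of the two.
Cl > F: this pair runs against the simple trend — see the exception note.
Note the exception: Cs has a higher electron affinity than Sr, contrary to the simple trend — adding an electron to Sr (ns²) has to open a new, higher-energy np subshell, which is unfavourable.
Note the exception: Cl has a higher electron affinity than F, contrary to the simple trend — F's small 2p subshell makes the incoming electron feel strong e⁻–e⁻ repulsion, so Cl actually releases more energy on gaining an electron.
Approximate values (kJ/mol): F 328, Cl 349, Sr 5, Sb 103, Cs 46.
So from highest to lowest: Cl > F > Sb > Cs > Sr.

Cl, F, Sb, Cs, Sr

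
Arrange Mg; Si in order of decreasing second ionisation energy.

After 1 electron has been removed, what remains? Mg⁺ still has 1 valence electron; Si⁺ still has 3 valence electrons.
All are still removing valence electrons, so compare the +1 ions as you would atoms: IE_2 generally rises across a period (higher Z_eff) and falls down a group (larger shell), subject to the usual subshell exceptions.
Valence configurations: Mg⁺ [Ne]3s¹, Si⁺ [Ne]3s²3p¹.
The numbers (kJ/mol): Mg 1451, Si 1577.
Hence IE_2: Mg < Si.

Si > Mg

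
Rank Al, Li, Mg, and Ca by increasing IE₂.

After 1 electron has been removed, what remains? Al⁺ still has 2 valence electrons; Li⁺ is the bare [He] core; Mg⁺ still has 1 valence electron; Ca⁺ still has 1 valence electron.
Core electrons are held far more tightly than valence electrons, so Li tops the IE_2 order.
Valence configurations: Al⁺ [Ne]3s², Mg⁺ [Ne]3s¹, Ca⁺ [Ar]4s¹.
Approximate IE_2 values (kJ/mol): Al 1817, Li 7298, Mg 1451, Ca 1145.
So the second ionization energies run Ca < Mg < Al < Li.

Ca < Mg < Al < Li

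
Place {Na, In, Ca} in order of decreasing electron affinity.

Na > In > Ca

Na is in period 3, group 1; Ca is in period 4, group 2; In is in period 5, group 13.
Electron affinity generally becomes more exothermic across a period toward the halogens and less exothermic down a group.
A diagonal step moves right (one effect) and down (the opposite effect) at once.
In > Ca: the two effects oppose for this pair; the across-period effect wins (29 vs 2 kJ/mol).
Na > In: period and group pull opposite ways; the down-group shift dominates (53 vs 29 kJ/mol).
Approximate values (kJ/mol): Na 53, Ca 2, In 29.
So from highest to lowest: Na > In > Ca.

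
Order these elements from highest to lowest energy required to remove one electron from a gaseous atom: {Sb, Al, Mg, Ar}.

Across a period the outer electron is held more tightly (higher IE₁); down a group it sits in a higher shell, more shielded, and comes off more easily.
Here both period and group differ, so the two effects have to be weighed against each other.
Mg > Al: this pair runs against the simple trend — see the exception note.
Sb > Mg: period and group pull opposite ways; the across-period shift dominates (831 vs 738 kJ/mol).
Ar > Sb: both effects reinforce here, so Ar is clearly the higher of the two.
Note the exception: Mg has a higher first ionization energy than Al, contrary to the simple trend — Al's single 3p electron is easier to remove than one from Mg's filled 3s².
For reference (kJ/mol): Mg 738, Al 578, Ar 1521, Sb 831.
So from highest to lowest: Ar > Sb > Mg > Al.

Ar > Sb > Mg > Al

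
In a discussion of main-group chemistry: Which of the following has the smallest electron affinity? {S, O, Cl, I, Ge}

O is in period 2, group 16; S is in period 3, group 16; Cl is in period 3, group 17; Ge is in period 4, group 14; I is in period 5, group 17.
EA tends to increase across a period and decrease down a group, though the pattern is less regular than for IE or radius.
These span different periods and groups, so the two trends combine.
O > Ge: relative to Ge, both the across-period and down-group shifts push O's electron affinity up.
S > O: this pair runs against the simple trend — see the exception note.
I > S: the two effects oppose for this pair; the across-period effect wins (295 vs 200 kJ/mol).
Cl > I: Cl sits above I in group 17, so the down-group effect alone puts Cl higher.
Note the exception: S has a higher electron affinity than O, contrary to the simple trend — the compact 2p subshell of O repels the added electron more than S's larger 3p does.
Approximate values (kJ/mol): O 141, S 200, Cl 349, Ge 119, I 295.
The smallest electron affinity among these belongs to Ge.

Ge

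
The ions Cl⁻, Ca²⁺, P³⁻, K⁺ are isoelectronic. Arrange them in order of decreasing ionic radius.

All of these have 18 electrons, so size is governed by nuclear charge alone: the more protons, the stronger the pull on the same electron cloud, and the smaller the ion.
Nuclear charges: Ca²⁺ (Z=20), K⁺ (Z=19), Cl⁻ (Z=17), P³⁻ (Z=15).
Largest to smallest: P³⁻ > Cl⁻ > K⁺ > Ca²⁺.

P³⁻ > Cl⁻ > K⁺ > Ca²⁺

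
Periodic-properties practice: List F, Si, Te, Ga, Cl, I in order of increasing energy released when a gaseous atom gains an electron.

F is in period 2, group 17; Si is in period 3, group 14; Cl is in period 3, group 17; Ga is in period 4, group 13; Te is in period 5, group 16; I is in period 5, group 17.
Adding an electron releases more energy for atoms nearer the top right (short of the noble gases).
Neither a single period nor a single group — weigh both effects.
Si > Ga: relative to Ga, both the across-period and down-group shifts push Si's electron affinity up.
Te > Si: period and group pull opposite ways; the across-period shift dominates (190 vs 134 kJ/mol).
I > Te: both are in period 5; the period trend gives I the larger value.
F > I: F sits above I in group 17, so the down-group effect alone puts F higher.
Cl > F: this pair runs against the simple trend — see the exception note.
Note the exception: Cl has a higher electron affinity than F, contrary to the simple trend — F's small 2p subshell makes the incoming electron feel strong e⁻–e⁻ repulsion, so Cl actually releases more energy on gaining an electron.
Approximate values (kJ/mol): F 328, Si 134, Cl 349, Ga 29, Te 190, I 295.
So from lowest to highest: Ga < Si < Te < I < F < Cl.

Ga, Si, Te, I, F, Cl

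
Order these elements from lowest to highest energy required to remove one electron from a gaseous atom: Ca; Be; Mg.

IE₁ increases left→right with effective nuclear charge and decreases top→bottom as the valence shell moves farther out.
All are in group 2, so first ionization energy increases up the group.
So from lowest to highest: Ca < Mg < Be.

Ca, Mg, Be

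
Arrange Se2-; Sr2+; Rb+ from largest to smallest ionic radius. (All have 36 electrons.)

All of these have 36 electrons, so size is governed by nuclear charge alone: the more protons, the stronger the pull on the same electron cloud, and the smaller the ion.
Nuclear charges: Sr2+ (Z=38), Rb+ (Z=37), Se2- (Z=34).
Largest to smallest: Se2- > Rb+ > Sr2+.

Se2- > Rb+ > Sr2+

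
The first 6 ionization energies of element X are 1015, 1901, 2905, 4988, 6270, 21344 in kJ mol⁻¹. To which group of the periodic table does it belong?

Group 15

Look for the largest jump between consecutive ionization energies: IE6/IE5 ≈ 3.4, far larger than any earlier ratio.
That jump marks the point where a core electron is being removed. So the atom has 5 valence electrons.
A main-group element with 5 valence electrons is in group 15.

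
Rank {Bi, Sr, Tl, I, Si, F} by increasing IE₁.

Sr, Tl, Bi, Si, I, F

F is in period 2, group 17; Si is in period 3, group 14; Sr is in period 5, group 2; I is in period 5, group 17; Tl is in period 6, group 13; Bi is in period 6, group 15.
IE₁ increases left→right with effective nuclear charge and decreases top→bottom as the valence shell moves farther out.
Here both period and group differ, so the two effects have to be weighed against each other.
Tl > Sr: the two effects oppose for this pair; the across-period effect wins (589 vs 550 kJ/mol).
Bi > Tl: both are in period 6; the period trend gives Bi the larger value.
Si > Bi: period and group pull opposite ways; the down-group shift dominates (786 vs 703 kJ/mol).
I > Si: the two effects oppose for this pair; the across-period effect wins (1008 vs 786 kJ/mol).
F > I: F sits above I in group 17, so the down-group effect alone puts F higher.
For reference (kJ/mol): F 1681, Si 786, Sr 550, I 1008, Tl 589, Bi 703.
So from lowest to highest: Sr < Tl < Bi < Si < I < F.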